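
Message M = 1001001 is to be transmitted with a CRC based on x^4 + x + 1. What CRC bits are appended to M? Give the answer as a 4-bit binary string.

Append 4 zeros: 10010010000. Divide by 10011 (XOR where the leading bit is 1):
  pos 0: 10010 XOR 10011 = 00001
  pos 4: 10100 XOR 10011 = 00111
  pos 6: 11100 XOR 10011 = 01111
Remainder (last 4 bits) = 1111. This is the CRC / FCS.

1111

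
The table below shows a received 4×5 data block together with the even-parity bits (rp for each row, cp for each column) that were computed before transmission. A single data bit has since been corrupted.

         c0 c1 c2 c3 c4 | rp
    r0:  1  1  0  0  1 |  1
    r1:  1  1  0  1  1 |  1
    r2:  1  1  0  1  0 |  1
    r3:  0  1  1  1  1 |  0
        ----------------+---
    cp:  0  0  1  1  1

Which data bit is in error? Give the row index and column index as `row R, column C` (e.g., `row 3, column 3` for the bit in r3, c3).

Recompute each row's even parity and compare to rp:
  r0: data parity 1, sent rp 1 → ok
  r1: data parity 0, sent rp 1 → mismatch
  r2: data parity 1, sent rp 1 → ok
  r3: data parity 0, sent rp 0 → ok
Recompute each column's even parity and compare to cp:
  c0: data parity 1, sent cp 0 → mismatch
  c1: data parity 0, sent cp 0 → ok
  c2: data parity 1, sent cp 1 → ok
  c3: data parity 1, sent cp 1 → ok
  c4: data parity 1, sent cp 1 → ok
Exactly one row (r1) and one column (c0) fail → the flipped bit is at their intersection.

row 1, column 0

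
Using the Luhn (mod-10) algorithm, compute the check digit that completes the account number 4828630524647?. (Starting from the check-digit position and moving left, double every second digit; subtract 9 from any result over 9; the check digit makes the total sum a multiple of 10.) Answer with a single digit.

1

Partial digits right→left: 7 4 6 4 2 5 0 3 6 8 2 8 4
Double every second digit counting from the check-digit position (so the 1st, 3rd, 5th, ... of the partial from the right).
  doubled (with −9 where >9): 5 3 4 0 3 4 8 → sum 27
  kept as-is: 4 4 5 3 8 8 → sum 32
Total = 27 + 32 = 59.
Check digit = (10 − (59 mod 10)) mod 10 = 1.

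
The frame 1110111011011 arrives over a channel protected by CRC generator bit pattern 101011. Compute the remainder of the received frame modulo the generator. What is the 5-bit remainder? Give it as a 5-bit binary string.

00000

Modulo-2 division of 1110111011011 by 101011:
  pos 0: 111011 XOR 101011 = 010000
  pos 1: 100001 XOR 101011 = 001010
  pos 3: 101001 XOR 101011 = 000010
  pos 7: 101011 XOR 101011 = 000000
Remainder = 00000 (zero — the frame passes the CRC check).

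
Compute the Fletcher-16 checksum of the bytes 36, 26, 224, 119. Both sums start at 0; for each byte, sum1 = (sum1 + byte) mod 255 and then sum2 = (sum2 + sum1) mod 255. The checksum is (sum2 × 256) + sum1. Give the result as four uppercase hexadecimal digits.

1896

Running sums (mod 255):
  after byte 0 (36): sum1=36, sum2=36
  after byte 1 (26): sum1=62, sum2=98
  after byte 2 (224): sum1=31, sum2=129
  after byte 3 (119): sum1=150, sum2=24
Checksum = sum2·256 + sum1 = 24·256 + 150 = 6294 = 0x1896.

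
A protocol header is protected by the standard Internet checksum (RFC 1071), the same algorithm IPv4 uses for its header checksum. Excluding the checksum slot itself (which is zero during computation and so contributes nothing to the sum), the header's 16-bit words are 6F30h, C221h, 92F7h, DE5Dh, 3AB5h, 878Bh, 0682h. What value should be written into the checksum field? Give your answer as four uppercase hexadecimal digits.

9495

One's-complement addition (fold any carry out of bit 15 back into bit 0):
  0x6F30 + 0xC221 = 0x13151 → wrap carry → 0x3152
  0x3152 + 0x92F7 = 0x0C449
  0xC449 + 0xDE5D = 0x1A2A6 → wrap carry → 0xA2A7
  0xA2A7 + 0x3AB5 = 0x0DD5C
  0xDD5C + 0x878B = 0x164E7 → wrap carry → 0x64E8
  0x64E8 + 0x0682 = 0x06B6A
One's-complement sum = 0x6B6A.
Checksum = ~0x6B6A & 0xFFFF = 0x9495.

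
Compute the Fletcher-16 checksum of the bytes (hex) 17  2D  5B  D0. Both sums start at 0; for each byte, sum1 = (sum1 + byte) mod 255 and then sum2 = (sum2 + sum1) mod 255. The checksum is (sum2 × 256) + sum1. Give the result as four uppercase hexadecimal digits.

6B70

Running sums (mod 255):
  after byte 0 (17): sum1=23, sum2=23
  after byte 1 (2D): sum1=68, sum2=91
  after byte 2 (5B): sum1=159, sum2=250
  after byte 3 (D0): sum1=112, sum2=107
Checksum = sum2·256 + sum1 = 107·256 + 112 = 27504 = 0x6B70.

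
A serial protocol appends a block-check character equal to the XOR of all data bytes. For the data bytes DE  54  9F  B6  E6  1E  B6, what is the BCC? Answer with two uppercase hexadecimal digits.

ED

XOR the bytes together:
  start with 0xDE
  0xDE ⊕ 0x54 = 0x8A
  0x8A ⊕ 0x9F = 0x15
  0x15 ⊕ 0xB6 = 0xA3
  0xA3 ⊕ 0xE6 = 0x45
  0x45 ⊕ 0x1E = 0x5B
  0x5B ⊕ 0xB6 = 0xED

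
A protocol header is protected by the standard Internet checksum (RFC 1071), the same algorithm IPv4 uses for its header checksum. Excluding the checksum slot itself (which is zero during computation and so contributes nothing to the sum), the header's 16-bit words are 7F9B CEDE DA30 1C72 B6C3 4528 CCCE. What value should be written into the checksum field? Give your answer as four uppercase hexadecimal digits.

F227

One's-complement addition (fold any carry out of bit 15 back into bit 0):
  0x7F9B + 0xCEDE = 0x14E79 → wrap carry → 0x4E7A
  0x4E7A + 0xDA30 = 0x128AA → wrap carry → 0x28AB
  0x28AB + 0x1C72 = 0x0451D
  0x451D + 0xB6C3 = 0x0FBE0
  0xFBE0 + 0x4528 = 0x14108 → wrap carry → 0x4109
  0x4109 + 0xCCCE = 0x10DD7 → wrap carry → 0x0DD8
One's-complement sum = 0x0DD8.
Checksum = ~0x0DD8 & 0xFFFF = 0xF227.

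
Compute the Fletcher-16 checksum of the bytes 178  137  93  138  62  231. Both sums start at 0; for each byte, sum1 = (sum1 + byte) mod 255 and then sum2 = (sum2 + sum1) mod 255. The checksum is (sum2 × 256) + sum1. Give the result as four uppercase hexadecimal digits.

Running sums (mod 255):
  after byte 0 (178): sum1=178, sum2=178
  after byte 1 (137): sum1=60, sum2=238
  after byte 2 (93): sum1=153, sum2=136
  after byte 3 (138): sum1=36, sum2=172
  after byte 4 (62): sum1=98, sum2=15
  after byte 5 (231): sum1=74, sum2=89
Checksum = sum2·256 + sum1 = 89·256 + 74 = 22858 = 0x594A.

594A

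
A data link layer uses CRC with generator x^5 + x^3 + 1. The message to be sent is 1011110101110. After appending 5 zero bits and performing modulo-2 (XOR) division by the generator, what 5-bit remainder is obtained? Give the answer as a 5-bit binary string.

Append 5 zeros: 101111010111000000. Divide by 101001 (XOR where the leading bit is 1):
  pos 0: 101111 XOR 101001 = 000110
  pos 3: 110010 XOR 101001 = 011011
  pos 4: 110111 XOR 101001 = 011110
  pos 5: 111101 XOR 101001 = 010100
  pos 6: 101001 XOR 101001 = 000000
Remainder (last 5 bits) = 00000. This is the CRC / FCS.

00000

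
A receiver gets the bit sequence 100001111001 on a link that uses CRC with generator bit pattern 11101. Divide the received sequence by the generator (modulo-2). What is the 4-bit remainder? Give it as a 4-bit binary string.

0000

Modulo-2 division of 100001111001 by 11101:
  pos 0: 10000 XOR 11101 = 01101
  pos 1: 11011 XOR 11101 = 00110
  pos 3: 11011 XOR 11101 = 00110
  pos 5: 11010 XOR 11101 = 00111
  pos 7: 11101 XOR 11101 = 00000
Remainder = 0000 (zero — the frame passes the CRC check).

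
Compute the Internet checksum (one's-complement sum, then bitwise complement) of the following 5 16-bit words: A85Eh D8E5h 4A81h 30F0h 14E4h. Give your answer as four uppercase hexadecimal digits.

One's-complement addition (fold any carry out of bit 15 back into bit 0):
  0xA85E + 0xD8E5 = 0x18143 → wrap carry → 0x8144
  0x8144 + 0x4A81 = 0x0CBC5
  0xCBC5 + 0x30F0 = 0x0FCB5
  0xFCB5 + 0x14E4 = 0x11199 → wrap carry → 0x119A
One's-complement sum = 0x119A.
Checksum = ~0x119A & 0xFFFF = 0xEE65.

EE65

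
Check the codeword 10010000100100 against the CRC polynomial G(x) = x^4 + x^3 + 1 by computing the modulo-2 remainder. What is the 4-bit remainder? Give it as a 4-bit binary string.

Modulo-2 division of 10010000100100 by 11001:
  pos 0: 10010 XOR 11001 = 01011
  pos 1: 10110 XOR 11001 = 01111
  pos 2: 11110 XOR 11001 = 00111
  pos 4: 11101 XOR 11001 = 00100
  pos 6: 10000 XOR 11001 = 01001
  pos 7: 10011 XOR 11001 = 01010
  pos 8: 10100 XOR 11001 = 01101
  pos 9: 11010 XOR 11001 = 00011
Remainder = 0011 (nonzero — an error is detected).

0011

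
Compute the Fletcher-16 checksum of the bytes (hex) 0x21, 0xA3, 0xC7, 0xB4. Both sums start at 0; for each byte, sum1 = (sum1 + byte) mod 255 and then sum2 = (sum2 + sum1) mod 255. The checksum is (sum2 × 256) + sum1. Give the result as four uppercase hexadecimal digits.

B341

Running sums (mod 255):
  after byte 0 (0x21): sum1=33, sum2=33
  after byte 1 (0xA3): sum1=196, sum2=229
  after byte 2 (0xC7): sum1=140, sum2=114
  after byte 3 (0xB4): sum1=65, sum2=179
Checksum = sum2·256 + sum1 = 179·256 + 65 = 45889 = 0xB341.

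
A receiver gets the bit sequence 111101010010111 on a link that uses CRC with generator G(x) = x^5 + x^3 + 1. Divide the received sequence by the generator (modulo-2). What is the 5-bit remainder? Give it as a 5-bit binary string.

Modulo-2 division of 111101010010111 by 101001:
  pos 0: 111101 XOR 101001 = 010100
  pos 1: 101000 XOR 101001 = 000001
  pos 6: 110010 XOR 101001 = 011011
  pos 7: 110111 XOR 101001 = 011110
  pos 8: 111101 XOR 101001 = 010100
  pos 9: 101001 XOR 101001 = 000000
Remainder = 00000 (zero — the frame passes the CRC check).

00000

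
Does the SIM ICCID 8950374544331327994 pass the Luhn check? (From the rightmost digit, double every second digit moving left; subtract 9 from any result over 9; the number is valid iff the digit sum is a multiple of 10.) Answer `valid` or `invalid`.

From the right, keep odd positions and double even positions (subtract 9 from any doubled value over 9):
  doubled (positions 2,4,...): 9 5 6 6 8 1 5 0 9 → sum 49
  kept (positions 1,3,...): 4 9 2 1 3 4 4 3 5 8 → sum 43
Total = 92.
92 mod 10 = 2, so the number is invalid.

invalid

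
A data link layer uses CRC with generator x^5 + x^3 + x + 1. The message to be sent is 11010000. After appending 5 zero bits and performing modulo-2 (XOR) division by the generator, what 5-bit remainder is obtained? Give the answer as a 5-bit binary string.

01011

Append 5 zeros: 1101000000000. Divide by 101011 (XOR where the leading bit is 1):
  pos 0: 110100 XOR 101011 = 011111
  pos 1: 111110 XOR 101011 = 010101
  pos 2: 101010 XOR 101011 = 000001
  pos 7: 100000 XOR 101011 = 001011
Remainder (last 5 bits) = 01011. This is the CRC / FCS.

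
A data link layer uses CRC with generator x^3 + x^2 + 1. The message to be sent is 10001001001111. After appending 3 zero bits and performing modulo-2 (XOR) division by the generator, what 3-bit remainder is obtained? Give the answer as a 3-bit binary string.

100

Append 3 zeros: 10001001001111000. Divide by 1101 (XOR where the leading bit is 1):
  pos 0: 1000 XOR 1101 = 0101
  pos 1: 1011 XOR 1101 = 0110
  pos 2: 1100 XOR 1101 = 0001
  pos 5: 1010 XOR 1101 = 0111
  pos 6: 1110 XOR 1101 = 0011
  pos 8: 1111 XOR 1101 = 0010
  pos 10: 1011 XOR 1101 = 0110
  pos 11: 1100 XOR 1101 = 0001
Remainder (last 3 bits) = 100. This is the CRC / FCS.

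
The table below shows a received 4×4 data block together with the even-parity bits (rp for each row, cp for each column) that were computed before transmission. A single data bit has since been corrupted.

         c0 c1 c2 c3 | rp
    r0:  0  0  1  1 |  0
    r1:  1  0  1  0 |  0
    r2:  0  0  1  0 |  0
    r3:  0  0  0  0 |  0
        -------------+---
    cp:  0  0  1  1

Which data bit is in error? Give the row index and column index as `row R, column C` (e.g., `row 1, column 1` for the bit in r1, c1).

Recompute each row's even parity and compare to rp:
  r0: data parity 0, sent rp 0 → ok
  r1: data parity 0, sent rp 0 → ok
  r2: data parity 1, sent rp 0 → mismatch
  r3: data parity 0, sent rp 0 → ok
Recompute each column's even parity and compare to cp:
  c0: data parity 1, sent cp 0 → mismatch
  c1: data parity 0, sent cp 0 → ok
  c2: data parity 1, sent cp 1 → ok
  c3: data parity 1, sent cp 1 → ok
Exactly one row (r2) and one column (c0) fail → the flipped bit is at their intersection.

row 2, column 0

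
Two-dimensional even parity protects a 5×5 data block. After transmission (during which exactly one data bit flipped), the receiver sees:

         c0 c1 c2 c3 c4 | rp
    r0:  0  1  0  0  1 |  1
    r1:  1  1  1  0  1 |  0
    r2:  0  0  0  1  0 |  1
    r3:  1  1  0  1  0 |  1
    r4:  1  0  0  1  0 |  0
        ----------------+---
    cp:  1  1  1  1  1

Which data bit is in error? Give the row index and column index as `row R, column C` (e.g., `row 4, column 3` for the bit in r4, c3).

row 0, column 4

Recompute each row's even parity and compare to rp:
  r0: data parity 0, sent rp 1 → mismatch
  r1: data parity 0, sent rp 0 → ok
  r2: data parity 1, sent rp 1 → ok
  r3: data parity 1, sent rp 1 → ok
  r4: data parity 0, sent rp 0 → ok
Recompute each column's even parity and compare to cp:
  c0: data parity 1, sent cp 1 → ok
  c1: data parity 1, sent cp 1 → ok
  c2: data parity 1, sent cp 1 → ok
  c3: data parity 1, sent cp 1 → ok
  c4: data parity 0, sent cp 1 → mismatch
Exactly one row (r0) and one column (c4) fail → the flipped bit is at their intersection.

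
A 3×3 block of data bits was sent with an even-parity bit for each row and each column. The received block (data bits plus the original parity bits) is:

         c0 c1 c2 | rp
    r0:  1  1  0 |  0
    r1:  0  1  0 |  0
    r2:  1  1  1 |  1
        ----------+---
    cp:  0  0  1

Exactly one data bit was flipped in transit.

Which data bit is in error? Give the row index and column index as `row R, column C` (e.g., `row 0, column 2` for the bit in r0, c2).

row 1, column 1

Recompute each row's even parity and compare to rp:
  r0: data parity 0, sent rp 0 → ok
  r1: data parity 1, sent rp 0 → mismatch
  r2: data parity 1, sent rp 1 → ok
Recompute each column's even parity and compare to cp:
  c0: data parity 0, sent cp 0 → ok
  c1: data parity 1, sent cp 0 → mismatch
  c2: data parity 1, sent cp 1 → ok
Exactly one row (r1) and one column (c1) fail → the flipped bit is at their intersection.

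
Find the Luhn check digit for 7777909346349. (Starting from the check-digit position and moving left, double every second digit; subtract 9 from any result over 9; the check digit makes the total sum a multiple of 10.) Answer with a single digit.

Partial digits right→left: 9 4 3 6 4 3 9 0 9 7 7 7 7
Double every second digit counting from the check-digit position (so the 1st, 3rd, 5th, ... of the partial from the right).
  doubled (with −9 where >9): 9 6 8 9 9 5 5 → sum 51
  kept as-is: 4 6 3 0 7 7 → sum 27
Total = 51 + 27 = 78.
Check digit = (10 − (78 mod 10)) mod 10 = 2.

2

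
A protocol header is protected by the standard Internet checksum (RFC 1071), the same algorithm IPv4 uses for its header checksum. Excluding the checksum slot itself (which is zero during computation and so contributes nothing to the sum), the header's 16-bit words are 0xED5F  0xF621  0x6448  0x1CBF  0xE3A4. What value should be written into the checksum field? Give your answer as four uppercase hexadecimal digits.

One's-complement addition (fold any carry out of bit 15 back into bit 0):
  0xED5F + 0xF621 = 0x1E380 → wrap carry → 0xE381
  0xE381 + 0x6448 = 0x147C9 → wrap carry → 0x47CA
  0x47CA + 0x1CBF = 0x06489
  0x6489 + 0xE3A4 = 0x1482D → wrap carry → 0x482E
One's-complement sum = 0x482E.
Checksum = ~0x482E & 0xFFFF = 0xB7D1.

B7D1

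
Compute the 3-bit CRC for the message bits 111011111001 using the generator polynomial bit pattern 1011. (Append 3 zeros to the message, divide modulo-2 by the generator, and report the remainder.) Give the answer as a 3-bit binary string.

Append 3 zeros: 111011111001000. Divide by 1011 (XOR where the leading bit is 1):
  pos 0: 1110 XOR 1011 = 0101
  pos 1: 1011 XOR 1011 = 0000
  pos 5: 1111 XOR 1011 = 0100
  pos 6: 1000 XOR 1011 = 0011
  pos 8: 1101 XOR 1011 = 0110
  pos 9: 1100 XOR 1011 = 0111
  pos 10: 1110 XOR 1011 = 0101
  pos 11: 1010 XOR 1011 = 0001
Remainder (last 3 bits) = 001. This is the CRC / FCS.

001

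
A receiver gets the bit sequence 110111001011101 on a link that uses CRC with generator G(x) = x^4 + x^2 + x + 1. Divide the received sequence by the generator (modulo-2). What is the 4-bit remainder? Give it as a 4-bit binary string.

Modulo-2 division of 110111001011101 by 10111:
  pos 0: 11011 XOR 10111 = 01100
  pos 1: 11001 XOR 10111 = 01110
  pos 2: 11100 XOR 10111 = 01011
  pos 3: 10110 XOR 10111 = 00001
  pos 7: 11011 XOR 10111 = 01100
  pos 8: 11001 XOR 10111 = 01110
  pos 9: 11100 XOR 10111 = 01011
  pos 10: 10111 XOR 10111 = 00000
Remainder = 0000 (zero — the frame passes the CRC check).

0000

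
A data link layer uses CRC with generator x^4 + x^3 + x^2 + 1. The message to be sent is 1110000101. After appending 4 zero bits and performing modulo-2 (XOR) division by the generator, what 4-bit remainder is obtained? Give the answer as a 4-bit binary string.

Append 4 zeros: 11100001010000. Divide by 11101 (XOR where the leading bit is 1):
  pos 0: 11100 XOR 11101 = 00001
  pos 4: 10010 XOR 11101 = 01111
  pos 5: 11111 XOR 11101 = 00010
  pos 8: 10000 XOR 11101 = 01101
  pos 9: 11010 XOR 11101 = 00111
Remainder (last 4 bits) = 0111. This is the CRC / FCS.

0111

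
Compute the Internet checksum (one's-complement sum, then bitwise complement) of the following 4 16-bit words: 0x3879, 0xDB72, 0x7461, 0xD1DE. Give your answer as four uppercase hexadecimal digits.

One's-complement addition (fold any carry out of bit 15 back into bit 0):
  0x3879 + 0xDB72 = 0x113EB → wrap carry → 0x13EC
  0x13EC + 0x7461 = 0x0884D
  0x884D + 0xD1DE = 0x15A2B → wrap carry → 0x5A2C
One's-complement sum = 0x5A2C.
Checksum = ~0x5A2C & 0xFFFF = 0xA5D3.

A5D3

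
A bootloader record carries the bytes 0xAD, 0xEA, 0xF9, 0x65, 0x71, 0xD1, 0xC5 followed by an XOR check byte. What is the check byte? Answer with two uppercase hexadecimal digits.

XOR the bytes together:
  start with 0xAD
  0xAD ⊕ 0xEA = 0x47
  0x47 ⊕ 0xF9 = 0xBE
  0xBE ⊕ 0x65 = 0xDB
  0xDB ⊕ 0x71 = 0xAA
  0xAA ⊕ 0xD1 = 0x7B
  0x7B ⊕ 0xC5 = 0xBE

BE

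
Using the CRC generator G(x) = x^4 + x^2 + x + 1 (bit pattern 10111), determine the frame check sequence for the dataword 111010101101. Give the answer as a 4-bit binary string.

0110

Append 4 zeros: 1110101011010000. Divide by 10111 (XOR where the leading bit is 1):
  pos 0: 11101 XOR 10111 = 01010
  pos 1: 10100 XOR 10111 = 00011
  pos 4: 11101 XOR 10111 = 01010
  pos 5: 10101 XOR 10111 = 00010
  pos 8: 10010 XOR 10111 = 00101
  pos 10: 10100 XOR 10111 = 00011
Remainder (last 4 bits) = 0110. This is the CRC / FCS.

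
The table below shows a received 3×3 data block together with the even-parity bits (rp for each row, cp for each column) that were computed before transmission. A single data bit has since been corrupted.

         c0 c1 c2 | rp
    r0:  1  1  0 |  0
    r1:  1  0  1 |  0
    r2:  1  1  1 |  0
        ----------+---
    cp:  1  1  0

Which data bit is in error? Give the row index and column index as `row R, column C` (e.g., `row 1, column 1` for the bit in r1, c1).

Recompute each row's even parity and compare to rp:
  r0: data parity 0, sent rp 0 → ok
  r1: data parity 0, sent rp 0 → ok
  r2: data parity 1, sent rp 0 → mismatch
Recompute each column's even parity and compare to cp:
  c0: data parity 1, sent cp 1 → ok
  c1: data parity 0, sent cp 1 → mismatch
  c2: data parity 0, sent cp 0 → ok
Exactly one row (r2) and one column (c1) fail → the flipped bit is at their intersection.

row 2, column 1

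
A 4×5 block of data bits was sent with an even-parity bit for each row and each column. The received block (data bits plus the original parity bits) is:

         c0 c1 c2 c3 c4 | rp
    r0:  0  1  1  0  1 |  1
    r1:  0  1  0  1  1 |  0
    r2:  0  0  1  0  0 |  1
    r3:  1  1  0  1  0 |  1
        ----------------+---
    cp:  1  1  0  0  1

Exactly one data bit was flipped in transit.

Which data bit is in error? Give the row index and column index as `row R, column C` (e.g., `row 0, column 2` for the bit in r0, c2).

row 1, column 4

Recompute each row's even parity and compare to rp:
  r0: data parity 1, sent rp 1 → ok
  r1: data parity 1, sent rp 0 → mismatch
  r2: data parity 1, sent rp 1 → ok
  r3: data parity 1, sent rp 1 → ok
Recompute each column's even parity and compare to cp:
  c0: data parity 1, sent cp 1 → ok
  c1: data parity 1, sent cp 1 → ok
  c2: data parity 0, sent cp 0 → ok
  c3: data parity 0, sent cp 0 → ok
  c4: data parity 0, sent cp 1 → mismatch
Exactly one row (r1) and one column (c4) fail → the flipped bit is at their intersection.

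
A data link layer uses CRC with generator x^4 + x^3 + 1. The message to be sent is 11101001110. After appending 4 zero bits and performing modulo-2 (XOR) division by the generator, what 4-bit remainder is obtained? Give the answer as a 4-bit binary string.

0000

Append 4 zeros: 111010011100000. Divide by 11001 (XOR where the leading bit is 1):
  pos 0: 11101 XOR 11001 = 00100
  pos 2: 10000 XOR 11001 = 01001
  pos 3: 10011 XOR 11001 = 01010
  pos 4: 10101 XOR 11001 = 01100
  pos 5: 11001 XOR 11001 = 00000
Remainder (last 4 bits) = 0000. This is the CRC / FCS.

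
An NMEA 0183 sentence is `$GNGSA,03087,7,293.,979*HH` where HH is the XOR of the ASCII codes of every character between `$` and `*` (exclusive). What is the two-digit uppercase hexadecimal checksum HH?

XOR the ASCII codes of the payload characters:
  'G' = 0x47 → acc = 0x47
  'N' = 0x4E → acc = 0x09
  'G' = 0x47 → acc = 0x4E
  'S' = 0x53 → acc = 0x1D
  'A' = 0x41 → acc = 0x5C
  ',' = 0x2C → acc = 0x70
  '0' = 0x30 → acc = 0x40
  '3' = 0x33 → acc = 0x73
  '0' = 0x30 → acc = 0x43
  '8' = 0x38 → acc = 0x7B
  '7' = 0x37 → acc = 0x4C
  ',' = 0x2C → acc = 0x60
  '7' = 0x37 → acc = 0x57
  ',' = 0x2C → acc = 0x7B
  '2' = 0x32 → acc = 0x49
  '9' = 0x39 → acc = 0x70
  '3' = 0x33 → acc = 0x43
  '.' = 0x2E → acc = 0x6D
  ',' = 0x2C → acc = 0x41
  '9' = 0x39 → acc = 0x78
  '7' = 0x37 → acc = 0x4F
  '9' = 0x39 → acc = 0x76
Checksum = 0x76.

76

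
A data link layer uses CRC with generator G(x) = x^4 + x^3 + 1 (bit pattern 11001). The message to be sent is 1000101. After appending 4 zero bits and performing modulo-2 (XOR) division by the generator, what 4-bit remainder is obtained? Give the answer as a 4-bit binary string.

Append 4 zeros: 10001010000. Divide by 11001 (XOR where the leading bit is 1):
  pos 0: 10001 XOR 11001 = 01000
  pos 1: 10000 XOR 11001 = 01001
  pos 2: 10011 XOR 11001 = 01010
  pos 3: 10100 XOR 11001 = 01101
  pos 4: 11010 XOR 11001 = 00011
Remainder (last 4 bits) = 1100. This is the CRC / FCS.

1100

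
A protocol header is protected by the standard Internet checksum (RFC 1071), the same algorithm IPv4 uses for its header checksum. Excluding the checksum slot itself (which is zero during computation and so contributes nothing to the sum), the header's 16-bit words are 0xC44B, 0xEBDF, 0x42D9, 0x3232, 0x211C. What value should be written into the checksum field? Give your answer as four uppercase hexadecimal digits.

B9AC

One's-complement addition (fold any carry out of bit 15 back into bit 0):
  0xC44B + 0xEBDF = 0x1B02A → wrap carry → 0xB02B
  0xB02B + 0x42D9 = 0x0F304
  0xF304 + 0x3232 = 0x12536 → wrap carry → 0x2537
  0x2537 + 0x211C = 0x04653
One's-complement sum = 0x4653.
Checksum = ~0x4653 & 0xFFFF = 0xB9AC.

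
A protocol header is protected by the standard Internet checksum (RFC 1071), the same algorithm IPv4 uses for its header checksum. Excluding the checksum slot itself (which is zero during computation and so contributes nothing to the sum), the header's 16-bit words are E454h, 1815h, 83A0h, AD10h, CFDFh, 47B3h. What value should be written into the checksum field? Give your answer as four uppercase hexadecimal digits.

One's-complement addition (fold any carry out of bit 15 back into bit 0):
  0xE454 + 0x1815 = 0x0FC69
  0xFC69 + 0x83A0 = 0x18009 → wrap carry → 0x800A
  0x800A + 0xAD10 = 0x12D1A → wrap carry → 0x2D1B
  0x2D1B + 0xCFDF = 0x0FCFA
  0xFCFA + 0x47B3 = 0x144AD → wrap carry → 0x44AE
One's-complement sum = 0x44AE.
Checksum = ~0x44AE & 0xFFFF = 0xBB51.

BB51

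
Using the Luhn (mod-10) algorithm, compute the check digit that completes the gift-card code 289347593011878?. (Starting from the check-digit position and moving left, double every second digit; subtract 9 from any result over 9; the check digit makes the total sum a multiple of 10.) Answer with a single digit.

1

Partial digits right→left: 8 7 8 1 1 0 3 9 5 7 4 3 9 8 2
Double every second digit counting from the check-digit position (so the 1st, 3rd, 5th, ... of the partial from the right).
  doubled (with −9 where >9): 7 7 2 6 1 8 9 4 → sum 44
  kept as-is: 7 1 0 9 7 3 8 → sum 35
Total = 44 + 35 = 79.
Check digit = (10 − (79 mod 10)) mod 10 = 1.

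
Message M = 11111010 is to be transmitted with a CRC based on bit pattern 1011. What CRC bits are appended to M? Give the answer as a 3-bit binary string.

111

Append 3 zeros: 11111010000. Divide by 1011 (XOR where the leading bit is 1):
  pos 0: 1111 XOR 1011 = 0100
  pos 1: 1001 XOR 1011 = 0010
  pos 3: 1001 XOR 1011 = 0010
  pos 5: 1000 XOR 1011 = 0011
  pos 7: 1100 XOR 1011 = 0111
Remainder (last 3 bits) = 111. This is the CRC / FCS.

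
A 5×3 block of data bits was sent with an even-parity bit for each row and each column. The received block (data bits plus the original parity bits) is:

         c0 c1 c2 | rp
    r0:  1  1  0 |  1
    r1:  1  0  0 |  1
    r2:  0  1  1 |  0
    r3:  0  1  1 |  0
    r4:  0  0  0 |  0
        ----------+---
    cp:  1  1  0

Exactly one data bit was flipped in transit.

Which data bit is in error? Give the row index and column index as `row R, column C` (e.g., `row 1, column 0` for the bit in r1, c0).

Recompute each row's even parity and compare to rp:
  r0: data parity 0, sent rp 1 → mismatch
  r1: data parity 1, sent rp 1 → ok
  r2: data parity 0, sent rp 0 → ok
  r3: data parity 0, sent rp 0 → ok
  r4: data parity 0, sent rp 0 → ok
Recompute each column's even parity and compare to cp:
  c0: data parity 0, sent cp 1 → mismatch
  c1: data parity 1, sent cp 1 → ok
  c2: data parity 0, sent cp 0 → ok
Exactly one row (r0) and one column (c0) fail → the flipped bit is at their intersection.

row 0, column 0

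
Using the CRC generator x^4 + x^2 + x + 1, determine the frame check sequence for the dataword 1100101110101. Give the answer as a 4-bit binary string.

1010

Append 4 zeros: 11001011101010000. Divide by 10111 (XOR where the leading bit is 1):
  pos 0: 11001 XOR 10111 = 01110
  pos 1: 11100 XOR 10111 = 01011
  pos 2: 10111 XOR 10111 = 00000
  pos 7: 11010 XOR 10111 = 01101
  pos 8: 11011 XOR 10111 = 01100
  pos 9: 11000 XOR 10111 = 01111
  pos 10: 11110 XOR 10111 = 01001
  pos 11: 10010 XOR 10111 = 00101
Remainder (last 4 bits) = 1010. This is the CRC / FCS.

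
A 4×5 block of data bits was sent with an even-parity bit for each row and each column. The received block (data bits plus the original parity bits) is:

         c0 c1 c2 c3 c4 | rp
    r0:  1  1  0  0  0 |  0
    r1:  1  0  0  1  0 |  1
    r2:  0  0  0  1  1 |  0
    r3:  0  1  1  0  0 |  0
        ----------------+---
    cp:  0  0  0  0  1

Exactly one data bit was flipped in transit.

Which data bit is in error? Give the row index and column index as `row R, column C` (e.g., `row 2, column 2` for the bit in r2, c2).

Recompute each row's even parity and compare to rp:
  r0: data parity 0, sent rp 0 → ok
  r1: data parity 0, sent rp 1 → mismatch
  r2: data parity 0, sent rp 0 → ok
  r3: data parity 0, sent rp 0 → ok
Recompute each column's even parity and compare to cp:
  c0: data parity 0, sent cp 0 → ok
  c1: data parity 0, sent cp 0 → ok
  c2: data parity 1, sent cp 0 → mismatch
  c3: data parity 0, sent cp 0 → ok
  c4: data parity 1, sent cp 1 → ok
Exactly one row (r1) and one column (c2) fail → the flipped bit is at their intersection.

row 1, column 2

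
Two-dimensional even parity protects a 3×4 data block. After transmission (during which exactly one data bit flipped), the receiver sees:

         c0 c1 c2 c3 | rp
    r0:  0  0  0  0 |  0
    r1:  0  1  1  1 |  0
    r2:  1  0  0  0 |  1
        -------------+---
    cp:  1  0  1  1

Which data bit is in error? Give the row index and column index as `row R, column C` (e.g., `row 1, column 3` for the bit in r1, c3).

row 1, column 1

Recompute each row's even parity and compare to rp:
  r0: data parity 0, sent rp 0 → ok
  r1: data parity 1, sent rp 0 → mismatch
  r2: data parity 1, sent rp 1 → ok
Recompute each column's even parity and compare to cp:
  c0: data parity 1, sent cp 1 → ok
  c1: data parity 1, sent cp 0 → mismatch
  c2: data parity 1, sent cp 1 → ok
  c3: data parity 1, sent cp 1 → ok
Exactly one row (r1) and one column (c1) fail → the flipped bit is at their intersection.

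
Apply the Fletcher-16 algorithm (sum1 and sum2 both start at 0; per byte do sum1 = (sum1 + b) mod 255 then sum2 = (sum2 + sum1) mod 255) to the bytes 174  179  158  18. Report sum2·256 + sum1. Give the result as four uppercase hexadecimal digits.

2513

Running sums (mod 255):
  after byte 0 (174): sum1=174, sum2=174
  after byte 1 (179): sum1=98, sum2=17
  after byte 2 (158): sum1=1, sum2=18
  after byte 3 (18): sum1=19, sum2=37
Checksum = sum2·256 + sum1 = 37·256 + 19 = 9491 = 0x2513.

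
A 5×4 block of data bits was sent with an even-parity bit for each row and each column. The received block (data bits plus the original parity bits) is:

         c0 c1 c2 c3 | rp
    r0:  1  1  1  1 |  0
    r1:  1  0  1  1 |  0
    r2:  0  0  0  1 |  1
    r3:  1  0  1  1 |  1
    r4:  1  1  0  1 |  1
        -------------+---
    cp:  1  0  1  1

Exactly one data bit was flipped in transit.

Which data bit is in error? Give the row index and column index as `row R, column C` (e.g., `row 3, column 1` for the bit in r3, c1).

Recompute each row's even parity and compare to rp:
  r0: data parity 0, sent rp 0 → ok
  r1: data parity 1, sent rp 0 → mismatch
  r2: data parity 1, sent rp 1 → ok
  r3: data parity 1, sent rp 1 → ok
  r4: data parity 1, sent rp 1 → ok
Recompute each column's even parity and compare to cp:
  c0: data parity 0, sent cp 1 → mismatch
  c1: data parity 0, sent cp 0 → ok
  c2: data parity 1, sent cp 1 → ok
  c3: data parity 1, sent cp 1 → ok
Exactly one row (r1) and one column (c0) fail → the flipped bit is at their intersection.

row 1, column 0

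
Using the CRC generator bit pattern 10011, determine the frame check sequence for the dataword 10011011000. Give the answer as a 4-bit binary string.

Append 4 zeros: 100110110000000. Divide by 10011 (XOR where the leading bit is 1):
  pos 0: 10011 XOR 10011 = 00000
  pos 6: 11000 XOR 10011 = 01011
  pos 7: 10110 XOR 10011 = 00101
  pos 9: 10100 XOR 10011 = 00111
Remainder (last 4 bits) = 1110. This is the CRC / FCS.

1110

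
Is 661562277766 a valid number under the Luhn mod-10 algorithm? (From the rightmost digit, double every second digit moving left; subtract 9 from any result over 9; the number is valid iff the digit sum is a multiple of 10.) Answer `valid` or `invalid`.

invalid

From the right, keep odd positions and double even positions (subtract 9 from any doubled value over 9):
  doubled (positions 2,4,...): 3 5 4 3 2 3 → sum 20
  kept (positions 1,3,...): 6 7 7 2 5 6 → sum 33
Total = 53.
53 mod 10 = 3, so the number is invalid.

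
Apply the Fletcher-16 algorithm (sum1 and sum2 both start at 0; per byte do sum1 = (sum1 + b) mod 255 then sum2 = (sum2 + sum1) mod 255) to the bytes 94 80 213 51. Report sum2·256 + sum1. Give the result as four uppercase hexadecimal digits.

49B7

Running sums (mod 255):
  after byte 0 (94): sum1=94, sum2=94
  after byte 1 (80): sum1=174, sum2=13
  after byte 2 (213): sum1=132, sum2=145
  after byte 3 (51): sum1=183, sum2=73
Checksum = sum2·256 + sum1 = 73·256 + 183 = 18871 = 0x49B7.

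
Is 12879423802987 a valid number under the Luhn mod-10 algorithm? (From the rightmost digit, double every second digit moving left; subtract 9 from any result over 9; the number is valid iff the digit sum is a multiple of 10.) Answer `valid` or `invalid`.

From the right, keep odd positions and double even positions (subtract 9 from any doubled value over 9):
  doubled (positions 2,4,...): 7 4 7 4 9 7 2 → sum 40
  kept (positions 1,3,...): 7 9 0 3 4 7 2 → sum 32
Total = 72.
72 mod 10 = 2, so the number is invalid.

invalid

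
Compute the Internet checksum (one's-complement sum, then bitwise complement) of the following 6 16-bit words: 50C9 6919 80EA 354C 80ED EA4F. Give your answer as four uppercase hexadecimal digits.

One's-complement addition (fold any carry out of bit 15 back into bit 0):
  0x50C9 + 0x6919 = 0x0B9E2
  0xB9E2 + 0x80EA = 0x13ACC → wrap carry → 0x3ACD
  0x3ACD + 0x354C = 0x07019
  0x7019 + 0x80ED = 0x0F106
  0xF106 + 0xEA4F = 0x1DB55 → wrap carry → 0xDB56
One's-complement sum = 0xDB56.
Checksum = ~0xDB56 & 0xFFFF = 0x24A9.

24A9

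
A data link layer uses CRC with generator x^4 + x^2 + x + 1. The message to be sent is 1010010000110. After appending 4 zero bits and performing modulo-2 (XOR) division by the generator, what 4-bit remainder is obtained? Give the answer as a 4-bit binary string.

Append 4 zeros: 10100100001100000. Divide by 10111 (XOR where the leading bit is 1):
  pos 0: 10100 XOR 10111 = 00011
  pos 3: 11100 XOR 10111 = 01011
  pos 4: 10110 XOR 10111 = 00001
  pos 8: 10110 XOR 10111 = 00001
  pos 12: 10000 XOR 10111 = 00111
Remainder (last 4 bits) = 0111. This is the CRC / FCS.

0111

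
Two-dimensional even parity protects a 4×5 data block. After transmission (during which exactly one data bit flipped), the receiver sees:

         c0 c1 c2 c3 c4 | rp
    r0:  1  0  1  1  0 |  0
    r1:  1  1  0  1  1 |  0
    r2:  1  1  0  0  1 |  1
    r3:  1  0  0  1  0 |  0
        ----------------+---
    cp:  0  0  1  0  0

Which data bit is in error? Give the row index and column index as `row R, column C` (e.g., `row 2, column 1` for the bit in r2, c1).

row 0, column 3

Recompute each row's even parity and compare to rp:
  r0: data parity 1, sent rp 0 → mismatch
  r1: data parity 0, sent rp 0 → ok
  r2: data parity 1, sent rp 1 → ok
  r3: data parity 0, sent rp 0 → ok
Recompute each column's even parity and compare to cp:
  c0: data parity 0, sent cp 0 → ok
  c1: data parity 0, sent cp 0 → ok
  c2: data parity 1, sent cp 1 → ok
  c3: data parity 1, sent cp 0 → mismatch
  c4: data parity 0, sent cp 0 → ok
Exactly one row (r0) and one column (c3) fail → the flipped bit is at their intersection.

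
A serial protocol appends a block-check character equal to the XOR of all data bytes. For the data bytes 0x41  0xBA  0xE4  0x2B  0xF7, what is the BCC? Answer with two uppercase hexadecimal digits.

XOR the bytes together:
  start with 0x41
  0x41 ⊕ 0xBA = 0xFB
  0xFB ⊕ 0xE4 = 0x1F
  0x1F ⊕ 0x2B = 0x34
  0x34 ⊕ 0xF7 = 0xC3

C3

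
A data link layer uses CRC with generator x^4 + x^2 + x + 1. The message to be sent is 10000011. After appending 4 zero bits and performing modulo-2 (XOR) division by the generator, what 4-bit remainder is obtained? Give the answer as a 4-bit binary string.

Append 4 zeros: 100000110000. Divide by 10111 (XOR where the leading bit is 1):
  pos 0: 10000 XOR 10111 = 00111
  pos 2: 11101 XOR 10111 = 01010
  pos 3: 10101 XOR 10111 = 00010
  pos 6: 10000 XOR 10111 = 00111
Remainder (last 4 bits) = 1110. This is the CRC / FCS.

1110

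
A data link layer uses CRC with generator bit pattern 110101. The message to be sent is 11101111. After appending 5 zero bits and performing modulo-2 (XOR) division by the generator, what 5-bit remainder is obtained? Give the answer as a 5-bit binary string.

00010

Append 5 zeros: 1110111100000. Divide by 110101 (XOR where the leading bit is 1):
  pos 0: 111011 XOR 110101 = 001110
  pos 2: 111011 XOR 110101 = 001110
  pos 4: 111000 XOR 110101 = 001101
  pos 6: 110100 XOR 110101 = 000001
Remainder (last 5 bits) = 00010. This is the CRC / FCS.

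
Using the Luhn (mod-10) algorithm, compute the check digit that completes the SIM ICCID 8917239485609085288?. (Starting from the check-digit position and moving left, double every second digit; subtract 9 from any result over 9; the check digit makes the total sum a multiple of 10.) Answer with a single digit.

Partial digits right→left: 8 8 2 5 8 0 9 0 6 5 8 4 9 3 2 7 1 9 8
Double every second digit counting from the check-digit position (so the 1st, 3rd, 5th, ... of the partial from the right).
  doubled (with −9 where >9): 7 4 7 9 3 7 9 4 2 7 → sum 59
  kept as-is: 8 5 0 0 5 4 3 7 9 → sum 41
Total = 59 + 41 = 100.
Check digit = (10 − (100 mod 10)) mod 10 = 0.

0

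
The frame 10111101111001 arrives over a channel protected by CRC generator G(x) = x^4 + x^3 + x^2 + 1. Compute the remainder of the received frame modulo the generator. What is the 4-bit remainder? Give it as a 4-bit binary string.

0000

Modulo-2 division of 10111101111001 by 11101:
  pos 0: 10111 XOR 11101 = 01010
  pos 1: 10101 XOR 11101 = 01000
  pos 2: 10000 XOR 11101 = 01101
  pos 3: 11011 XOR 11101 = 00110
  pos 5: 11011 XOR 11101 = 00110
  pos 7: 11010 XOR 11101 = 00111
  pos 9: 11101 XOR 11101 = 00000
Remainder = 0000 (zero — the frame passes the CRC check).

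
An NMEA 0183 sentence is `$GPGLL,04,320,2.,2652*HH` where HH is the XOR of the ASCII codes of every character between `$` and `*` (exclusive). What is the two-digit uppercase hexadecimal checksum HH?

XOR the ASCII codes of the payload characters:
  'G' = 0x47 → acc = 0x47
  'P' = 0x50 → acc = 0x17
  'G' = 0x47 → acc = 0x50
  'L' = 0x4C → acc = 0x1C
  'L' = 0x4C → acc = 0x50
  ',' = 0x2C → acc = 0x7C
  '0' = 0x30 → acc = 0x4C
  '4' = 0x34 → acc = 0x78
  ',' = 0x2C → acc = 0x54
  '3' = 0x33 → acc = 0x67
  '2' = 0x32 → acc = 0x55
  '0' = 0x30 → acc = 0x65
  ',' = 0x2C → acc = 0x49
  '2' = 0x32 → acc = 0x7B
  '.' = 0x2E → acc = 0x55
  ',' = 0x2C → acc = 0x79
  '2' = 0x32 → acc = 0x4B
  '6' = 0x36 → acc = 0x7D
  '5' = 0x35 → acc = 0x48
  '2' = 0x32 → acc = 0x7A
Checksum = 0x7A.

7A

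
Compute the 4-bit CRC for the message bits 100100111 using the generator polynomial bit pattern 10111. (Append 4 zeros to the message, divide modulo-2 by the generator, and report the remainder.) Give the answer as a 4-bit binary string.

1000

Append 4 zeros: 1001001110000. Divide by 10111 (XOR where the leading bit is 1):
  pos 0: 10010 XOR 10111 = 00101
  pos 2: 10101 XOR 10111 = 00010
  pos 5: 10110 XOR 10111 = 00001
Remainder (last 4 bits) = 1000. This is the CRC / FCS.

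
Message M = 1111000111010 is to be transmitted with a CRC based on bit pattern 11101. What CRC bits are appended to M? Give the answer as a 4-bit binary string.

Append 4 zeros: 11110001110100000. Divide by 11101 (XOR where the leading bit is 1):
  pos 0: 11110 XOR 11101 = 00011
  pos 3: 11001 XOR 11101 = 00100
  pos 5: 10011 XOR 11101 = 01110
  pos 6: 11100 XOR 11101 = 00001
  pos 10: 11000 XOR 11101 = 00101
  pos 12: 10100 XOR 11101 = 01001
Remainder (last 4 bits) = 1001. This is the CRC / FCS.

1001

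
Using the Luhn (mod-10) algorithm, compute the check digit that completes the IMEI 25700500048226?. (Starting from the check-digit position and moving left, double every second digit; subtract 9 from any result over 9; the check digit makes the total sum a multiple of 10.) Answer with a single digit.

Partial digits right→left: 6 2 2 8 4 0 0 0 5 0 0 7 5 2
Double every second digit counting from the check-digit position (so the 1st, 3rd, 5th, ... of the partial from the right).
  doubled (with −9 where >9): 3 4 8 0 1 0 1 → sum 17
  kept as-is: 2 8 0 0 0 7 2 → sum 19
Total = 17 + 19 = 36.
Check digit = (10 − (36 mod 10)) mod 10 = 4.

4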